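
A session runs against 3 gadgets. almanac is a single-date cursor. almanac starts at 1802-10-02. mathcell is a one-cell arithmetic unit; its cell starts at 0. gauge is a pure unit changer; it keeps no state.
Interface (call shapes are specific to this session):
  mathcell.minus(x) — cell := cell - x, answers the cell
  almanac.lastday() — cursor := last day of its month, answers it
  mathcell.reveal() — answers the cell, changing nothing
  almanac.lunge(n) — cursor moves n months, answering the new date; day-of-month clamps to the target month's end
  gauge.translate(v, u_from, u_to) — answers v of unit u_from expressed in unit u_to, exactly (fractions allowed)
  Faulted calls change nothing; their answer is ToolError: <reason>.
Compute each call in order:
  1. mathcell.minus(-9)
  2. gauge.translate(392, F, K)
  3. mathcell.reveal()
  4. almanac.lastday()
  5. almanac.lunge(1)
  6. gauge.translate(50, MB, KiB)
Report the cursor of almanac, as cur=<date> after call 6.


>> mathcell.minus(x: -9)
<< 9
>> gauge.translate(v: 392, u_from: F, u_to: K)
<< 9463/20
>> mathcell.reveal()
<< 9
>> almanac.lastday()
<< 1802-10-31
>> almanac.lunge(n: 1)
<< 1802-11-30
>> gauge.translate(v: 50, u_from: MB, u_to: KiB)
<< 390625/8

Answer: cur=1802-11-30


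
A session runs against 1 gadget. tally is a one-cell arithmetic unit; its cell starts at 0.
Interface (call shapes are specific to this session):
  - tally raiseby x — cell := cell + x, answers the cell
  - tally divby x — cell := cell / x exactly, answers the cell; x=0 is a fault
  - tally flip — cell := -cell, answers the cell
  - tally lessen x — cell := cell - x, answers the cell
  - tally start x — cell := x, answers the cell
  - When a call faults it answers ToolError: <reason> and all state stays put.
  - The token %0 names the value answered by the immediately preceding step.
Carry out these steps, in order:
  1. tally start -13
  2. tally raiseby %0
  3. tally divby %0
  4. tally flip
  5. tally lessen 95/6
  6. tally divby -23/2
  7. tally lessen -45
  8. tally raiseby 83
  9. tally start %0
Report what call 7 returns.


Answer: 3206/69

Derivation:
Calling tally start with -13, which returns -13.
Now I run tally raiseby with %0, which returns -26.
Now I run tally divby with %0, and observe 1.
Next I call tally flip, and observe -1.
Now I run tally lessen with 95/6, yielding -101/6.
I use tally divby with -23/2, yielding 101/69.
I invoke tally lessen with -45, which returns 3206/69.
I invoke tally raiseby with 83, which returns 8933/69.
I run tally start with %0, and see 8933/69.


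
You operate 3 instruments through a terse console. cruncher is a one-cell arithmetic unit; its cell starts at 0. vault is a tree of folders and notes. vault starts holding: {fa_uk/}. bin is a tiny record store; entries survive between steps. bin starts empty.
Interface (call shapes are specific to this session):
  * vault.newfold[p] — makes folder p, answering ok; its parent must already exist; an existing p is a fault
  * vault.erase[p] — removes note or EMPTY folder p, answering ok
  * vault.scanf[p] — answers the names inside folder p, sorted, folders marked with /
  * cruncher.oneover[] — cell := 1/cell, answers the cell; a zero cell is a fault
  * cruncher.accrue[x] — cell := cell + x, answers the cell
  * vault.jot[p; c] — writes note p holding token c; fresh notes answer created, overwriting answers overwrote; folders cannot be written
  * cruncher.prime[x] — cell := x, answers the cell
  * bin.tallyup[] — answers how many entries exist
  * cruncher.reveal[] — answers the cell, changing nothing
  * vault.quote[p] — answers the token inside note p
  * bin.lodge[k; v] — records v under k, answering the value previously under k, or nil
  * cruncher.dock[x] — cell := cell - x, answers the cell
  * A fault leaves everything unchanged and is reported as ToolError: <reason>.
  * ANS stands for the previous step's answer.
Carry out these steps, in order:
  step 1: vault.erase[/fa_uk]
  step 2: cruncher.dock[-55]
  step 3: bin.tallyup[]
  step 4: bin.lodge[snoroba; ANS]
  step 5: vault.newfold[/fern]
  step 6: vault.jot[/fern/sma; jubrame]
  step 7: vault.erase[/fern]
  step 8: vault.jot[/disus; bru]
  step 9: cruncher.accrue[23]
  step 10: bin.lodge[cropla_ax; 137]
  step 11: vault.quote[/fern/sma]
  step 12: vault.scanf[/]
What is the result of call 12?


I invoke vault.erase with /fa_uk, yielding ok.
Now I run cruncher.dock with -55, and get 55.
I call bin.tallyup, and observe 0.
Invoking bin.lodge with snoroba, ANS, — result: nil.
I try vault.newfold with /fern, and get ok.
I try vault.jot with /fern/sma, jubrame: created.
Next I call vault.erase with /fern, and observe ToolError: not empty.
I run vault.jot with /disus, bru, which returns created.
Now I run cruncher.accrue with 23, yielding 78.
Now I run bin.lodge with cropla_ax, 137, → nil.
I use vault.quote with /fern/sma, — result: jubrame.
Then vault.scanf with /, → [disus, fern/].

Answer: [disus, fern/]


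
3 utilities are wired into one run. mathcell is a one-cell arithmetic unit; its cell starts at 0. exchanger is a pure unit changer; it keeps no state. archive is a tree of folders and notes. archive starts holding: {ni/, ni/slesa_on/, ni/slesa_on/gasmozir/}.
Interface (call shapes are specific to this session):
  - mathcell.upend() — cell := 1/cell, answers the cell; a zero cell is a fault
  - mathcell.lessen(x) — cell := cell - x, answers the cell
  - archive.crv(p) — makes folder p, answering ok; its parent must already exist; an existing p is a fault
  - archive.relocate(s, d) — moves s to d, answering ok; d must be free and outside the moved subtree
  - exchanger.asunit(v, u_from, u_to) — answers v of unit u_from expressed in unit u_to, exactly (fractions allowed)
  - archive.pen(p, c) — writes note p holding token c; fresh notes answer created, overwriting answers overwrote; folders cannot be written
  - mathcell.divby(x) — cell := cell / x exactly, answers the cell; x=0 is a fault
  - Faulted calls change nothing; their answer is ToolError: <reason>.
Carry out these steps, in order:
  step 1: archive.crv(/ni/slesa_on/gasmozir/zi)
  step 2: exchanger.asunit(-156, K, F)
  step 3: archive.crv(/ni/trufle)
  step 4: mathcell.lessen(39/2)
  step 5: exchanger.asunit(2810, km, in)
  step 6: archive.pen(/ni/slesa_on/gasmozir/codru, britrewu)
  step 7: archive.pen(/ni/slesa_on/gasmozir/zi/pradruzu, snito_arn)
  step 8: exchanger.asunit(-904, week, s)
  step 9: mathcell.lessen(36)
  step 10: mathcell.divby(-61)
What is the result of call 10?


Answer: 111/122

Derivation:
Do: archive.crv[p: /ni/slesa_on/gasmozir/zi]
See: ok
Do: exchanger.asunit[v: -156; u_from: K; u_to: F]
See: -74047/100
Do: archive.crv[p: /ni/trufle]
See: ok
Do: mathcell.lessen[x: 39/2]
See: -39/2
Do: exchanger.asunit[v: 2810; u_from: km; u_to: in]
See: 14050000000/127
Do: archive.pen[p: /ni/slesa_on/gasmozir/codru; c: britrewu]
See: created
Do: archive.pen[p: /ni/slesa_on/gasmozir/zi/pradruzu; c: snito_arn]
See: created
Do: exchanger.asunit[v: -904; u_from: week; u_to: s]
See: -546739200
Do: mathcell.lessen[x: 36]
See: -111/2
Do: mathcell.divby[x: -61]
See: 111/122


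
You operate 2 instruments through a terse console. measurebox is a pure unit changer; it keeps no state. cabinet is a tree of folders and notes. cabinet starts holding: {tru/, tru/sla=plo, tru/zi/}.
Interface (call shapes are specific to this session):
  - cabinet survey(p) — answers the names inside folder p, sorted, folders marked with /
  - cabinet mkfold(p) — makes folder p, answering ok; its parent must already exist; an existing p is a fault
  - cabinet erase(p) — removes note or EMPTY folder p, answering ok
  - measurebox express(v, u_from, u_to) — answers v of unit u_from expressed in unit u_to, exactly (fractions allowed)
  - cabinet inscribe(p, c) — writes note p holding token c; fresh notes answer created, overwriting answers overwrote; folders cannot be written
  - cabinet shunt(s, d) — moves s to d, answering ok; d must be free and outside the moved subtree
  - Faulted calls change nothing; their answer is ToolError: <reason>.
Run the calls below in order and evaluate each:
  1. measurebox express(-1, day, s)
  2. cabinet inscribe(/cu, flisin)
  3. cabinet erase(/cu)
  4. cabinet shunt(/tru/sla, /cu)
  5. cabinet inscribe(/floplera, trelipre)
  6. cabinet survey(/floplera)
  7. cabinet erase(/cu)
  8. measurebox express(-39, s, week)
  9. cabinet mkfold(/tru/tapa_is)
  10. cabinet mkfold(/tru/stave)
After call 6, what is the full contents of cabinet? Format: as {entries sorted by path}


Answer: {cu=plo, floplera=trelipre, tru/, tru/zi/}

Derivation:
% 1. measurebox express(v=-1, u_from=day, u_to=s) => -86400
% 2. cabinet inscribe(p=/cu, c=flisin) => created
% 3. cabinet erase(p=/cu) => ok
% 4. cabinet shunt(s=/tru/sla, d=/cu) => ok
% 5. cabinet inscribe(p=/floplera, c=trelipre) => created
% 6. cabinet survey(p=/floplera) => ToolError: not a directory
% 7. cabinet erase(p=/cu) => ok
% 8. measurebox express(v=-39, u_from=s, u_to=week) => -13/201600
% 9. cabinet mkfold(p=/tru/tapa_is) => ok
% 10. cabinet mkfold(p=/tru/stave) => ok


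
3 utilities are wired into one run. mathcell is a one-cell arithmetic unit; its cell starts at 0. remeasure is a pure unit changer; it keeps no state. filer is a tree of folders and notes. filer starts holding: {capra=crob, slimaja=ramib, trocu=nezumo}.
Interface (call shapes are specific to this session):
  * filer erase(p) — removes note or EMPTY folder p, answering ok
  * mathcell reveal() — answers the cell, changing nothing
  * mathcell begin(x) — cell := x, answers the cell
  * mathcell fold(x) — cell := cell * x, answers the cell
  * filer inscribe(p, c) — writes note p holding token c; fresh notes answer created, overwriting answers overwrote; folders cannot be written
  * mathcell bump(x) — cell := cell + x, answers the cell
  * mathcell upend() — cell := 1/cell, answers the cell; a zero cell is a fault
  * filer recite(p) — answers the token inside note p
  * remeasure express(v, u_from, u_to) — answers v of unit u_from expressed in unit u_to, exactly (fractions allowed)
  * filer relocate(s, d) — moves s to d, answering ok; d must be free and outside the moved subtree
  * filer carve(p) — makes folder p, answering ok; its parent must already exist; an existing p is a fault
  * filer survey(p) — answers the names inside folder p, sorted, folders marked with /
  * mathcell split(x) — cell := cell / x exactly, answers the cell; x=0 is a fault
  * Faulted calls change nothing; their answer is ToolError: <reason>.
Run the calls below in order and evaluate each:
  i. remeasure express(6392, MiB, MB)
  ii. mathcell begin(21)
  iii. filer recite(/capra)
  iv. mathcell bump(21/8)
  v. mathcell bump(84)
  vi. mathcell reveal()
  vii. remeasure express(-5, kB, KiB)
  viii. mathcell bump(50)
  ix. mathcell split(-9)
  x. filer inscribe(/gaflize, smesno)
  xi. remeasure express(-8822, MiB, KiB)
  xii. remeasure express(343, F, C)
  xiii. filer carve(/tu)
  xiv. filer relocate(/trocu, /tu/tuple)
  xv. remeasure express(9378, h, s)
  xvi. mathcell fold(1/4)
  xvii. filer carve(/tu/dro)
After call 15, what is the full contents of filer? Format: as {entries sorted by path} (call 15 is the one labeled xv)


>> remeasure express(6392, MiB, MB)
<< 104726528/15625
>> mathcell begin(21)
<< 21
>> filer recite(/capra)
<< crob
>> mathcell bump(21/8)
<< 189/8
>> mathcell bump(84)
<< 861/8
>> mathcell reveal()
<< 861/8
>> remeasure express(-5, kB, KiB)
<< -625/128
>> mathcell bump(50)
<< 1261/8
>> mathcell split(-9)
<< -1261/72
>> filer inscribe(/gaflize, smesno)
<< created
>> remeasure express(-8822, MiB, KiB)
<< -9033728
>> remeasure express(343, F, C)
<< 1555/9
>> filer carve(/tu)
<< ok
>> filer relocate(/trocu, /tu/tuple)
<< ok
>> remeasure express(9378, h, s)
<< 33760800
>> mathcell fold(1/4)
<< -1261/288
>> filer carve(/tu/dro)
<< ok

Answer: {capra=crob, gaflize=smesno, slimaja=ramib, tu/, tu/tuple=nezumo}


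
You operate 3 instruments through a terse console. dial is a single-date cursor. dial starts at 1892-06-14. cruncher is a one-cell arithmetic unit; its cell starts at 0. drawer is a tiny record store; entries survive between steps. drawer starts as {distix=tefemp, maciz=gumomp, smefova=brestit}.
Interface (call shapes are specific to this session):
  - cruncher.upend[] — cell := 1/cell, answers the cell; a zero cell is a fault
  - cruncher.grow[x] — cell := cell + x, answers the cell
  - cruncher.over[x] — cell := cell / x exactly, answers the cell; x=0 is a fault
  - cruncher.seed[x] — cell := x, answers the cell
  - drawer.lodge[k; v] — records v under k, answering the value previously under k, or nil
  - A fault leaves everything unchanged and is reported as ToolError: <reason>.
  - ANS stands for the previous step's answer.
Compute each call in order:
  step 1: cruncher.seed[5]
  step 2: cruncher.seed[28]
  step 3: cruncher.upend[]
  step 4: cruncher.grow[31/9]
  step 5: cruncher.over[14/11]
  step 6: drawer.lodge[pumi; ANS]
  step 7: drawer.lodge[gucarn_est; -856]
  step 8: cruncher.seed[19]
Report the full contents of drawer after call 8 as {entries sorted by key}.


// 1. seed(x='5') => 5
// 2. seed(x='28') => 28
// 3. upend() => 1/28
// 4. grow(x='31/9') => 877/252
// 5. over(x='14/11') => 9647/3528
// 6. lodge(k='pumi', v='ANS') => nil
// 7. lodge(k='gucarn_est', v='-856') => nil
// 8. seed(x='19') => 19

Answer: {distix=tefemp, gucarn_est=-856, maciz=gumomp, pumi=9647/3528, smefova=brestit}


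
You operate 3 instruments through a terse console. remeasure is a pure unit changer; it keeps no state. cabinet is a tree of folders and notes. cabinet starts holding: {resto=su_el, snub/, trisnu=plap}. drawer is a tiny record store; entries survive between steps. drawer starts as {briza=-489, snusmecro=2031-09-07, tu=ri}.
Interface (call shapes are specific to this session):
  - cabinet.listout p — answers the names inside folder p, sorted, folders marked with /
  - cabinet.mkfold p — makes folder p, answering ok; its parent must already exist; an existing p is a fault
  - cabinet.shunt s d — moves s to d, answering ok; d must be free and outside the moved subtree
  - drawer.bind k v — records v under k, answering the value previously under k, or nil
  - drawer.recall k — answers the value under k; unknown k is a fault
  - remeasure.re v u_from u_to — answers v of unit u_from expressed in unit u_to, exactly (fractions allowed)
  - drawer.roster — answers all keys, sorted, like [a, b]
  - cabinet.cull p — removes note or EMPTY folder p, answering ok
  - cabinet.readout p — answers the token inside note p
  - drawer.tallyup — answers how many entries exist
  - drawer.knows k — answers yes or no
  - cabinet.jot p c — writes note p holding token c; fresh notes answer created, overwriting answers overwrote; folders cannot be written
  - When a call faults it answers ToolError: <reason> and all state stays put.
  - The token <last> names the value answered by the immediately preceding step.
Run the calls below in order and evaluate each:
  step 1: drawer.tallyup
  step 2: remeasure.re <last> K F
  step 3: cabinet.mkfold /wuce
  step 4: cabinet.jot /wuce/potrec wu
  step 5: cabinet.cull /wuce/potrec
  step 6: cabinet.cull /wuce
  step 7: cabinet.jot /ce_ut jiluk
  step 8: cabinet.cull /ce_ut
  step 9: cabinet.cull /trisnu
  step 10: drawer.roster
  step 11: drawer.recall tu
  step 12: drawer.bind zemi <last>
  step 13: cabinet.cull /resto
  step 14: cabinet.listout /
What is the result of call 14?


-- tallyup() : 3
-- re(<last>, K, F) : -45427/100
-- mkfold(/wuce) : ok
-- jot(/wuce/potrec, wu) : created
-- cull(/wuce/potrec) : ok
-- cull(/wuce) : ok
-- jot(/ce_ut, jiluk) : created
-- cull(/ce_ut) : ok
-- cull(/trisnu) : ok
-- roster() : [briza, snusmecro, tu]
-- recall(tu) : ri
-- bind(zemi, <last>) : nil
-- cull(/resto) : ok
-- listout(/) : [snub/]

Answer: [snub/]


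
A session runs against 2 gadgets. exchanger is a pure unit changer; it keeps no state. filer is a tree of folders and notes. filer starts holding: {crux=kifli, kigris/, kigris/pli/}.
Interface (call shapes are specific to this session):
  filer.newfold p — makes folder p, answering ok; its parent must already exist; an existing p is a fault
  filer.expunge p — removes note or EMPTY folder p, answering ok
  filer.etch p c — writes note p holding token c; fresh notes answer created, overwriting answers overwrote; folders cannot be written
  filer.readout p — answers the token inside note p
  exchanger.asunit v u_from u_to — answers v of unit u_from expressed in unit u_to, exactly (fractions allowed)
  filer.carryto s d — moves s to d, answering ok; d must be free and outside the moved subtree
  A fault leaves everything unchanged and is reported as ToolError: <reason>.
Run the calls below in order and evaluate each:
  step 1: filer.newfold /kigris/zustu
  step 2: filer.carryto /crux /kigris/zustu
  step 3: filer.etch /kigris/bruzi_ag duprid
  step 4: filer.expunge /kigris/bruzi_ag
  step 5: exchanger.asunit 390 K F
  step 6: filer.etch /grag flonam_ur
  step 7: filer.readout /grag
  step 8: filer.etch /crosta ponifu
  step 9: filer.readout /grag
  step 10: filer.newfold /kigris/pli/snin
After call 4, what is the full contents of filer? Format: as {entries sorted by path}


Answer: {crux=kifli, kigris/, kigris/pli/, kigris/zustu/}

Derivation:
;; 1. newfold(p: /kigris/zustu) : ok
;; 2. carryto(s: /crux, d: /kigris/zustu) : ToolError: exists
;; 3. etch(p: /kigris/bruzi_ag, c: duprid) : created
;; 4. expunge(p: /kigris/bruzi_ag) : ok
;; 5. asunit(v: 390, u_from: K, u_to: F) : 24233/100
;; 6. etch(p: /grag, c: flonam_ur) : created
;; 7. readout(p: /grag) : flonam_ur
;; 8. etch(p: /crosta, c: ponifu) : created
;; 9. readout(p: /grag) : flonam_ur
;; 10. newfold(p: /kigris/pli/snin) : ok


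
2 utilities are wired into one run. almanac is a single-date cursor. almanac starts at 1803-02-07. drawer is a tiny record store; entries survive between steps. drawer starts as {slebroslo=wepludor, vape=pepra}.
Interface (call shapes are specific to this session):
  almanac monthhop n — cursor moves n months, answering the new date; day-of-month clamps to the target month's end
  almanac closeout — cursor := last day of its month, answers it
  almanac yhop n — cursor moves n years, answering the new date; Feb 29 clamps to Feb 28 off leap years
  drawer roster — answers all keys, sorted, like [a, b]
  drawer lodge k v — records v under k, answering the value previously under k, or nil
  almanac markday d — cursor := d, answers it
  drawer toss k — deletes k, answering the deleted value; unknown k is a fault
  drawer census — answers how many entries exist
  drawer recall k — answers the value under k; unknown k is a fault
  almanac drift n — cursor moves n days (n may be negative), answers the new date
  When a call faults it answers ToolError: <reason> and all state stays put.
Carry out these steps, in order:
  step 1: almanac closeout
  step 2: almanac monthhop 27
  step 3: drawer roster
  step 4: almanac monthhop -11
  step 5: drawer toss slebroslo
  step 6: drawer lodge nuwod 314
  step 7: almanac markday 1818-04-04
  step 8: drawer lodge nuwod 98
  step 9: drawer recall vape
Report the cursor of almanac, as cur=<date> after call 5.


-> almanac closeout()
<- 1803-02-28
-> almanac monthhop(n='27')
<- 1805-05-28
-> drawer roster()
<- [slebroslo, vape]
-> almanac monthhop(n='-11')
<- 1804-06-28
-> drawer toss(k='slebroslo')
<- wepludor
-> drawer lodge(k='nuwod', v='314')
<- nil
-> almanac markday(d='1818-04-04')
<- 1818-04-04
-> drawer lodge(k='nuwod', v='98')
<- 314
-> drawer recall(k='vape')
<- pepra

Answer: cur=1804-06-28


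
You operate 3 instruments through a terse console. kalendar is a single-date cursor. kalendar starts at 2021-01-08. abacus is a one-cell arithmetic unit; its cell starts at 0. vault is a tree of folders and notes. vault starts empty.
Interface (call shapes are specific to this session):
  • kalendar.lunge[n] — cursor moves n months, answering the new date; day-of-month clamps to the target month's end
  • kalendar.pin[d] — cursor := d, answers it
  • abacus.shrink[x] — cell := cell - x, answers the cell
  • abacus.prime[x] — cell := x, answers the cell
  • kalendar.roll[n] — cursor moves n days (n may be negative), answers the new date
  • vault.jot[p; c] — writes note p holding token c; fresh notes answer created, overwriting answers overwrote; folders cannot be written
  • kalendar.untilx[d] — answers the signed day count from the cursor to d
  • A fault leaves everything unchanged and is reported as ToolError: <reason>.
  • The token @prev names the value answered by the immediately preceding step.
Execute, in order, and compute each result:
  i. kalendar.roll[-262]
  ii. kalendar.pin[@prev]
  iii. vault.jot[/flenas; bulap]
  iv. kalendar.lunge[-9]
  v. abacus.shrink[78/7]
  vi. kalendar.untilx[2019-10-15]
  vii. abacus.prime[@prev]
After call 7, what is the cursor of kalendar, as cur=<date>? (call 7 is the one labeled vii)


Invoking roll using -262, and observe 2020-04-21.
I use pin using @prev, yielding 2020-04-21.
Next I call jot using /flenas, bulap, → created.
I run lunge using -9, and observe 2019-07-21.
Next I call shrink using 78/7, yielding -78/7.
Invoking untilx using 2019-10-15, — result: 86.
Then prime using @prev: 86.

Answer: cur=2019-07-21


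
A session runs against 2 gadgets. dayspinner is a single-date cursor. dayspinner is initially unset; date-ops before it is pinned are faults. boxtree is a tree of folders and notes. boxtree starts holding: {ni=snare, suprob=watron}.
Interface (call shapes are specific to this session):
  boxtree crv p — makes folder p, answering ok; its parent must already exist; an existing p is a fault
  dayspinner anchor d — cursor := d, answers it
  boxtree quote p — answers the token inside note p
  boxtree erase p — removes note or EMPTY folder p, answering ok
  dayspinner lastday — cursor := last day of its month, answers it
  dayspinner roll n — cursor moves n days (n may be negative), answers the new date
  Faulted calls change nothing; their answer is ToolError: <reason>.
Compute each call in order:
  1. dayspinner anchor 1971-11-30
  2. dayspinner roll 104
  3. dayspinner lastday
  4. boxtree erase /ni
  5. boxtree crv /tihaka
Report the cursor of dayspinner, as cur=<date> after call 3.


Answer: cur=1972-03-31

Derivation:
> dayspinner anchor 1971-11-30
[out] 1971-11-30
> dayspinner roll 104
[out] 1972-03-13
> dayspinner lastday
[out] 1972-03-31
> boxtree erase /ni
[out] ok
> boxtree crv /tihaka
[out] ok


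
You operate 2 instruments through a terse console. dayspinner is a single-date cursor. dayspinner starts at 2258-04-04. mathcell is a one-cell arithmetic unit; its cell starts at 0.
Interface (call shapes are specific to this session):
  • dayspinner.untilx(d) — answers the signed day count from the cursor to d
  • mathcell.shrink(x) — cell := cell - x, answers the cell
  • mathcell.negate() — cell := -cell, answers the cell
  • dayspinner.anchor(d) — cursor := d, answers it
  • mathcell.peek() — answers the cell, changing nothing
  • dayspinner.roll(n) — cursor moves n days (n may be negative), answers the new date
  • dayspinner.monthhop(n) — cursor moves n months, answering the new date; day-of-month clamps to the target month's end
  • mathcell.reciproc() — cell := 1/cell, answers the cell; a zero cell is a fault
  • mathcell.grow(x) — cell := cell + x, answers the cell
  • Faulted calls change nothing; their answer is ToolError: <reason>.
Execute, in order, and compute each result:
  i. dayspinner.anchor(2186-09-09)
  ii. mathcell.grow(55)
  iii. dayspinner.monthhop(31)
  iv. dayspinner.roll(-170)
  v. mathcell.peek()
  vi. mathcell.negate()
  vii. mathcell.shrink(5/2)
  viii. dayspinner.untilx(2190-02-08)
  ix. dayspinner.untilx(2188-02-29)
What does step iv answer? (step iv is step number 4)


Answer: 2188-10-21

Derivation:
→ anchor(d=2186-09-09)
← 2186-09-09
→ grow(x=55)
← 55
→ monthhop(n=31)
← 2189-04-09
→ roll(n=-170)
← 2188-10-21
→ peek()
← 55
→ negate()
← -55
→ shrink(x=5/2)
← -115/2
→ untilx(d=2190-02-08)
← 475
→ untilx(d=2188-02-29)
← -235


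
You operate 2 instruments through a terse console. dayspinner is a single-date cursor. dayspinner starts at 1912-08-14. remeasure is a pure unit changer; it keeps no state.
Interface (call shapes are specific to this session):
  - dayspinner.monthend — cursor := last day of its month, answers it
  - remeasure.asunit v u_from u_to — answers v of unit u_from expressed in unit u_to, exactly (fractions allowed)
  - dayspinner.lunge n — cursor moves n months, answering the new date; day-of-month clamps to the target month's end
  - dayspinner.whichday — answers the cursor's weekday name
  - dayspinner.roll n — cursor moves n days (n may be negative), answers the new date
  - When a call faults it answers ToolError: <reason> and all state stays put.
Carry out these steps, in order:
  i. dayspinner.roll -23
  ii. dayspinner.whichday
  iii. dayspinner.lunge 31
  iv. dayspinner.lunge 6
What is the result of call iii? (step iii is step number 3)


~$ roll n='-23'
:: 1912-07-22
~$ whichday
:: Monday
~$ lunge n='31'
:: 1915-02-22
~$ lunge n='6'
:: 1915-08-22

Answer: 1915-02-22


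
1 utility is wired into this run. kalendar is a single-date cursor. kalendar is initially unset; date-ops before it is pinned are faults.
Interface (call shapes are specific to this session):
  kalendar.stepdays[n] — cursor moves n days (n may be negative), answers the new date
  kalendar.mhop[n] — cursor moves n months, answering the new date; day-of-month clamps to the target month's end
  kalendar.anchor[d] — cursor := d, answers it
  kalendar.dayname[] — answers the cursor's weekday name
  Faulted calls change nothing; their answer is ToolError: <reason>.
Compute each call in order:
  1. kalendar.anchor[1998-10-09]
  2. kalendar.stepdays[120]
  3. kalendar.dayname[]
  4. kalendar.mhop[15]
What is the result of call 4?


-> kalendar.anchor(d→1998-10-09)
<- 1998-10-09
-> kalendar.stepdays(n→120)
<- 1999-02-06
-> kalendar.dayname()
<- Saturday
-> kalendar.mhop(n→15)
<- 2000-05-06

Answer: 2000-05-06


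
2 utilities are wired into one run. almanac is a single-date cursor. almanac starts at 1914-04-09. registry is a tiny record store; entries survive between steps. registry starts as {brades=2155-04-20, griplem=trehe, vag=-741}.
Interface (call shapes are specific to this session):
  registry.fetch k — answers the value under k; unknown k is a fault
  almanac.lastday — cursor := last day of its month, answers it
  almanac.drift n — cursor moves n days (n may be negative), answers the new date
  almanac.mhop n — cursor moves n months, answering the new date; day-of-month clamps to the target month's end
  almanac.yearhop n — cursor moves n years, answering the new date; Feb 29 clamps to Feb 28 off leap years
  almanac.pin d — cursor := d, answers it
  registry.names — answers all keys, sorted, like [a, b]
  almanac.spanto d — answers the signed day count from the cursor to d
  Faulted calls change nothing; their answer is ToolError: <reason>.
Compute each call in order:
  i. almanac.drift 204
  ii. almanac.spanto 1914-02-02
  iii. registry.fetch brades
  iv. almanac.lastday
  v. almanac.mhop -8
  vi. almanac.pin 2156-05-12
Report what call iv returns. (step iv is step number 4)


Answer: 1914-10-31

Derivation:
[in] drift n=204
= 1914-10-30
[in] spanto d=1914-02-02
= -270
[in] fetch k=brades
= 2155-04-20
[in] lastday
= 1914-10-31
[in] mhop n=-8
= 1914-02-28
[in] pin d=2156-05-12
= 2156-05-12


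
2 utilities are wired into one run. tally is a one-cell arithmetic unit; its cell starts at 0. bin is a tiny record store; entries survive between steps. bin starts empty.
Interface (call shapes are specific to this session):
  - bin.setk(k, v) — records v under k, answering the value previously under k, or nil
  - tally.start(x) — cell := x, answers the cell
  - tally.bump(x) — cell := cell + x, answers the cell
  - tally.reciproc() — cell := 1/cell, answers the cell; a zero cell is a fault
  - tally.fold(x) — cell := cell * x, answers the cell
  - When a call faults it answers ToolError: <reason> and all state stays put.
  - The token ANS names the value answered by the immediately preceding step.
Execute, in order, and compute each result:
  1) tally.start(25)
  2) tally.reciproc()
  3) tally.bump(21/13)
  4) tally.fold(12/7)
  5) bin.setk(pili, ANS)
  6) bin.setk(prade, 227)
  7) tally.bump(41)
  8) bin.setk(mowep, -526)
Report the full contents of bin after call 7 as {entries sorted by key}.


Answer: {pili=6456/2275, prade=227}

Derivation:
Do: start[x='25']
See: 25
Do: reciproc[]
See: 1/25
Do: bump[x='21/13']
See: 538/325
Do: fold[x='12/7']
See: 6456/2275
Do: setk[k='pili'; v='ANS']
See: nil
Do: setk[k='prade'; v='227']
See: nil
Do: bump[x='41']
See: 99731/2275
Do: setk[k='mowep'; v='-526']
See: nil


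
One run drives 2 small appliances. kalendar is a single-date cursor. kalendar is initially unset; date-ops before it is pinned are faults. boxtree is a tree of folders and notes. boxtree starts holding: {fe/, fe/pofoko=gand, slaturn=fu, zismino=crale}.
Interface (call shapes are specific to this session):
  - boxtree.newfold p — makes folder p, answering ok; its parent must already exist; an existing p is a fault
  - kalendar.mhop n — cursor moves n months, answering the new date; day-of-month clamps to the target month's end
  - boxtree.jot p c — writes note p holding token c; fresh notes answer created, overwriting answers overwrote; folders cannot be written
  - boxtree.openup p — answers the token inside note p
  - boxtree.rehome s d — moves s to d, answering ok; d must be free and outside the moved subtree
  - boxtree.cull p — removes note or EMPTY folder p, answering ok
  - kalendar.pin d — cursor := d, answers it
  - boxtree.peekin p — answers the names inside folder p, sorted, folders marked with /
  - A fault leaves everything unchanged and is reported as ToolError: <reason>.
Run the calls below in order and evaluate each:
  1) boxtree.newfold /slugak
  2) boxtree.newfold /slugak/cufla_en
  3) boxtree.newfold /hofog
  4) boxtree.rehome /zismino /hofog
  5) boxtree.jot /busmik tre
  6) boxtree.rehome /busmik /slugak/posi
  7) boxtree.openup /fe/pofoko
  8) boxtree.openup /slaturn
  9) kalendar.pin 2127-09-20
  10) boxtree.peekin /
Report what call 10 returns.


Answer: [fe/, hofog/, slaturn, slugak/, zismino]

Derivation:
[in] newfold p='/slugak'
  ok
[in] newfold p='/slugak/cufla_en'
  ok
[in] newfold p='/hofog'
  ok
[in] rehome s='/zismino' d='/hofog'
  ToolError: exists
[in] jot p='/busmik' c='tre'
  created
[in] rehome s='/busmik' d='/slugak/posi'
  ok
[in] openup p='/fe/pofoko'
  gand
[in] openup p='/slaturn'
  fu
[in] pin d='2127-09-20'
  2127-09-20
[in] peekin p='/'
  [fe/, hofog/, slaturn, slugak/, zismino]


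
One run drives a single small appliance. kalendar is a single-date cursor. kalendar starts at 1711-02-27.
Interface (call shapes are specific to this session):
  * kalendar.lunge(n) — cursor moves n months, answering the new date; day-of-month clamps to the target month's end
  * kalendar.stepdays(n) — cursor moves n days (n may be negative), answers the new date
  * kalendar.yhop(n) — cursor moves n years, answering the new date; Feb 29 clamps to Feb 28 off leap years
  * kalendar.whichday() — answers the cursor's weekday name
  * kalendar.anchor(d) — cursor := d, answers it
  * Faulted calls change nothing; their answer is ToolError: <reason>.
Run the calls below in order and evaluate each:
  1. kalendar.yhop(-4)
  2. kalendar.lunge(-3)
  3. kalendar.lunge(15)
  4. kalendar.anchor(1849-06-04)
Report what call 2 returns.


Answer: 1706-11-27

Derivation:
I try yhop using n→-4, giving 1707-02-27.
I invoke lunge using n→-3, yielding 1706-11-27.
Then lunge using n→15: 1708-02-27.
I invoke anchor using d→1849-06-04, and get 1849-06-04.


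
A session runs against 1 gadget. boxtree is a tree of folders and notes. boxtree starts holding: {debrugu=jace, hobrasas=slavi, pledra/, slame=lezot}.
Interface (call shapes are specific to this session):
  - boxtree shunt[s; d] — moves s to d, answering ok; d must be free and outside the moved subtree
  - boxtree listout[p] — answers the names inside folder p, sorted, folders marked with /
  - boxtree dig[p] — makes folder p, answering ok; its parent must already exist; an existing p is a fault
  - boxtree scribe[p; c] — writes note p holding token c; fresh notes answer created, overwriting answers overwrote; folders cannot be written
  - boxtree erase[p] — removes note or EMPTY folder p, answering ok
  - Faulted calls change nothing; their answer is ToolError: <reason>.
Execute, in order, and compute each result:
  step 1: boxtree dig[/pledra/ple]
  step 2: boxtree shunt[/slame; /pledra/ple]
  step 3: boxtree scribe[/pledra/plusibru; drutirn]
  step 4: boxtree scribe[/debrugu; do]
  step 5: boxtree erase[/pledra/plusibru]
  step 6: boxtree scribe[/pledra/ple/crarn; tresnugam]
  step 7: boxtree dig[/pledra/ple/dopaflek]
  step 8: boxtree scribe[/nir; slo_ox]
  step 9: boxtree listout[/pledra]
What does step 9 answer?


// boxtree dig(p: /pledra/ple) -> ok
// boxtree shunt(s: /slame, d: /pledra/ple) -> ToolError: exists
// boxtree scribe(p: /pledra/plusibru, c: drutirn) -> created
// boxtree scribe(p: /debrugu, c: do) -> overwrote
// boxtree erase(p: /pledra/plusibru) -> ok
// boxtree scribe(p: /pledra/ple/crarn, c: tresnugam) -> created
// boxtree dig(p: /pledra/ple/dopaflek) -> ok
// boxtree scribe(p: /nir, c: slo_ox) -> created
// boxtree listout(p: /pledra) -> [ple/]

Answer: [ple/]


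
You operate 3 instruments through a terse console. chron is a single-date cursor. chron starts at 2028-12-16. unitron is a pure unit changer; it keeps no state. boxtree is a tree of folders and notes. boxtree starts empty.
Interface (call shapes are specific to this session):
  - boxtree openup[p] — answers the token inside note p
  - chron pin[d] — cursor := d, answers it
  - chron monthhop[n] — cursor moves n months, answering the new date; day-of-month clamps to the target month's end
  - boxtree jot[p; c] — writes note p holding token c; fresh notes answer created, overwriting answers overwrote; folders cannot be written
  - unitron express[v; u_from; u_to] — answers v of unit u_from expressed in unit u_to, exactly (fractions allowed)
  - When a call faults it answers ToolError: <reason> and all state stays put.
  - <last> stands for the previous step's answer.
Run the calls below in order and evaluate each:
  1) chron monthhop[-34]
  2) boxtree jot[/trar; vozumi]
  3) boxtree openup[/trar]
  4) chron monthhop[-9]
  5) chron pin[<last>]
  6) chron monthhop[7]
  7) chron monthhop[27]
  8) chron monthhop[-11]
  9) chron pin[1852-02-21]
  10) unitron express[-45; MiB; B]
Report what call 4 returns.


> chron monthhop n: -34
= 2026-02-16
> boxtree jot p: /trar c: vozumi
= created
> boxtree openup p: /trar
= vozumi
> chron monthhop n: -9
= 2025-05-16
> chron pin d: <last>
= 2025-05-16
> chron monthhop n: 7
= 2025-12-16
> chron monthhop n: 27
= 2028-03-16
> chron monthhop n: -11
= 2027-04-16
> chron pin d: 1852-02-21
= 1852-02-21
> unitron express v: -45 u_from: MiB u_to: B
= -47185920

Answer: 2025-05-16


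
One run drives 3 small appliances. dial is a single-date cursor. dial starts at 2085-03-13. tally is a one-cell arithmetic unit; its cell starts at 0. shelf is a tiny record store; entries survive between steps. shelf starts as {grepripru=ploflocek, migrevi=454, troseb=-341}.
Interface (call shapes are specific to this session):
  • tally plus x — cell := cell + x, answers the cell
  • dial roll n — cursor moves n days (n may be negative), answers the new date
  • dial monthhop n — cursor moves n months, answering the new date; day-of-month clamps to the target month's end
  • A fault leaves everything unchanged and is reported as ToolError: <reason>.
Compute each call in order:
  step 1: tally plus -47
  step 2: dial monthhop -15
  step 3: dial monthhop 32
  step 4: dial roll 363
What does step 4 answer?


Using tally plus on x=-47, and observe -47.
I call dial monthhop on n=-15, and see 2083-12-13.
I call dial monthhop on n=32: 2086-08-13.
Invoking dial roll on n=363, yielding 2087-08-11.

Answer: 2087-08-11


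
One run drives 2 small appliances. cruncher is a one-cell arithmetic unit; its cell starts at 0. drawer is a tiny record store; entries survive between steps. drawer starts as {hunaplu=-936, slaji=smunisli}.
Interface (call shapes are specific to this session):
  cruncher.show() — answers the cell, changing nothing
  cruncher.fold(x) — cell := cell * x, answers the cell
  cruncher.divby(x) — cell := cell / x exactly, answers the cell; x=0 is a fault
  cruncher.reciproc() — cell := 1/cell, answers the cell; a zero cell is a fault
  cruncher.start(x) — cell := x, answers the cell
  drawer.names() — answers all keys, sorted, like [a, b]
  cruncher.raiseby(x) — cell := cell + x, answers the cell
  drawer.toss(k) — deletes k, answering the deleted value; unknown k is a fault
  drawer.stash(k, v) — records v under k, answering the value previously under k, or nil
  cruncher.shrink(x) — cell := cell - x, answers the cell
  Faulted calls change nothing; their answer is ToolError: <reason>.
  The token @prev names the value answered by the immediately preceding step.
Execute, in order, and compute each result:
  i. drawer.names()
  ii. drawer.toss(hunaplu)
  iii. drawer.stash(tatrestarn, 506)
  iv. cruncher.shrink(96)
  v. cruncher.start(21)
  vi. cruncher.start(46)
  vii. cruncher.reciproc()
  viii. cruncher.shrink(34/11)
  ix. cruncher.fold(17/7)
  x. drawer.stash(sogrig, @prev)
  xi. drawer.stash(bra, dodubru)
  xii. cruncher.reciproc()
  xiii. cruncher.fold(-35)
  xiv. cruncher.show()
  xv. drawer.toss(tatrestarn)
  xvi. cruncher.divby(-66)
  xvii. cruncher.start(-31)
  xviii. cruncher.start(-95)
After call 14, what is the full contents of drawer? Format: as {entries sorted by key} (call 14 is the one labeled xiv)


Answer: {bra=dodubru, slaji=smunisli, sogrig=-26401/3542, tatrestarn=506}

Derivation:
Invoking names, which returns [hunaplu, slaji].
Now I run toss on k→hunaplu, and get -936.
I invoke stash on k→tatrestarn, v→506, and observe nil.
Invoking shrink on x→96, which returns -96.
Using start on x→21, → 21.
Invoking start on x→46, which returns 46.
Calling reciproc, which returns 1/46.
Using shrink on x→34/11, and see -1553/506.
Using fold on x→17/7, — result: -26401/3542.
I call stash on k→sogrig, v→@prev, and observe nil.
Next I call stash on k→bra, v→dodubru, yielding nil.
Next I call reciproc(), — result: -3542/26401.
Invoking fold on x→-35, → 123970/26401.
I try show(), which returns 123970/26401.
I call toss on k→tatrestarn, → 506.
Using divby on x→-66, and get -5635/79203.
Invoking start on x→-31, yielding -31.
Now I run start on x→-95, giving -95.


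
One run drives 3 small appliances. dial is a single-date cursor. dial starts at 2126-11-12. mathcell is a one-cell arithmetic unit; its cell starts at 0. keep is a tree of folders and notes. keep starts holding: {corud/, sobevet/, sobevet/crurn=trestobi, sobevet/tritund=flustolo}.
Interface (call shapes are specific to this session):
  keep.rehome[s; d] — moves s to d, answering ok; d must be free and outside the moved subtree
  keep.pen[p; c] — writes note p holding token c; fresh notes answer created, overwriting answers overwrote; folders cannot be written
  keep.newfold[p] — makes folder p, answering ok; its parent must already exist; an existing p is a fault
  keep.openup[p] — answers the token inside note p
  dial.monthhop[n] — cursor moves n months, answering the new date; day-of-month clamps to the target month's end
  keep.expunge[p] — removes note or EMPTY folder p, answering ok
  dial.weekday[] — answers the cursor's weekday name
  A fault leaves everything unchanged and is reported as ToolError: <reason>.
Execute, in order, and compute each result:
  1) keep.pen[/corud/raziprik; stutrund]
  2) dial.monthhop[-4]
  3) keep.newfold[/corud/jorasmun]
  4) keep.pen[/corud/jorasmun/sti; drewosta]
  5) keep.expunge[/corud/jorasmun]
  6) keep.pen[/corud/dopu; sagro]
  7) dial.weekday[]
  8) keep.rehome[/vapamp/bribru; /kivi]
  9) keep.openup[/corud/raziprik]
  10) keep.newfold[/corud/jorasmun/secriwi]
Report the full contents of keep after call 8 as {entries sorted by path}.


Answer: {corud/, corud/dopu=sagro, corud/jorasmun/, corud/jorasmun/sti=drewosta, corud/raziprik=stutrund, sobevet/, sobevet/crurn=trestobi, sobevet/tritund=flustolo}

Derivation:
→ keep.pen(p: /corud/raziprik, c: stutrund)
← created
→ dial.monthhop(n: -4)
← 2126-07-12
→ keep.newfold(p: /corud/jorasmun)
← ok
→ keep.pen(p: /corud/jorasmun/sti, c: drewosta)
← created
→ keep.expunge(p: /corud/jorasmun)
← ToolError: not empty
→ keep.pen(p: /corud/dopu, c: sagro)
← created
→ dial.weekday()
← Friday
→ keep.rehome(s: /vapamp/bribru, d: /kivi)
← ToolError: not found
→ keep.openup(p: /corud/raziprik)
← stutrund
→ keep.newfold(p: /corud/jorasmun/secriwi)
← ok
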